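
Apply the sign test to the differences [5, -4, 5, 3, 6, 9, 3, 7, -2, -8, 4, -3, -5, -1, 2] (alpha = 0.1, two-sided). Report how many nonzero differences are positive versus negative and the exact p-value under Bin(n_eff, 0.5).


Step 1: Discard zero differences. Original n = 15; n_eff = number of nonzero differences = 15.
Nonzero differences (with sign): +5, -4, +5, +3, +6, +9, +3, +7, -2, -8, +4, -3, -5, -1, +2
Step 2: Count signs: positive = 9, negative = 6.
Step 3: Under H0: P(positive) = 0.5, so the number of positives S ~ Bin(15, 0.5).
Step 4: Two-sided exact p-value = sum of Bin(15,0.5) probabilities at or below the observed probability = 0.607239.
Step 5: alpha = 0.1. fail to reject H0.

n_eff = 15, pos = 9, neg = 6, p = 0.607239, fail to reject H0.


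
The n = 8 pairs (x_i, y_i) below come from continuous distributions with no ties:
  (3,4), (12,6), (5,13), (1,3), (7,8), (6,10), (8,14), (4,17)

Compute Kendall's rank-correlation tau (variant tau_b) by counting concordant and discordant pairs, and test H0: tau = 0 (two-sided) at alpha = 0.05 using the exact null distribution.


Step 1: Enumerate the 28 unordered pairs (i,j) with i<j and classify each by sign(x_j-x_i) * sign(y_j-y_i).
  (1,2):dx=+9,dy=+2->C; (1,3):dx=+2,dy=+9->C; (1,4):dx=-2,dy=-1->C; (1,5):dx=+4,dy=+4->C
  (1,6):dx=+3,dy=+6->C; (1,7):dx=+5,dy=+10->C; (1,8):dx=+1,dy=+13->C; (2,3):dx=-7,dy=+7->D
  (2,4):dx=-11,dy=-3->C; (2,5):dx=-5,dy=+2->D; (2,6):dx=-6,dy=+4->D; (2,7):dx=-4,dy=+8->D
  (2,8):dx=-8,dy=+11->D; (3,4):dx=-4,dy=-10->C; (3,5):dx=+2,dy=-5->D; (3,6):dx=+1,dy=-3->D
  (3,7):dx=+3,dy=+1->C; (3,8):dx=-1,dy=+4->D; (4,5):dx=+6,dy=+5->C; (4,6):dx=+5,dy=+7->C
  (4,7):dx=+7,dy=+11->C; (4,8):dx=+3,dy=+14->C; (5,6):dx=-1,dy=+2->D; (5,7):dx=+1,dy=+6->C
  (5,8):dx=-3,dy=+9->D; (6,7):dx=+2,dy=+4->C; (6,8):dx=-2,dy=+7->D; (7,8):dx=-4,dy=+3->D
Step 2: C = 16, D = 12, total pairs = 28.
Step 3: tau = (C - D)/(n(n-1)/2) = (16 - 12)/28 = 0.142857.
Step 4: Exact two-sided p-value (enumerate n! = 40320 permutations of y under H0): p = 0.719544.
Step 5: alpha = 0.05. fail to reject H0.

tau_b = 0.1429 (C=16, D=12), p = 0.719544, fail to reject H0.


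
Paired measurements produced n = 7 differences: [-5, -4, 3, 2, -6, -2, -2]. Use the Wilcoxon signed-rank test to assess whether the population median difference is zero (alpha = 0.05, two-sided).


Step 1: Drop any zero differences (none here) and take |d_i|.
|d| = [5, 4, 3, 2, 6, 2, 2]
Step 2: Midrank |d_i| (ties get averaged ranks).
ranks: |5|->6, |4|->5, |3|->4, |2|->2, |6|->7, |2|->2, |2|->2
Step 3: Attach original signs; sum ranks with positive sign and with negative sign.
W+ = 4 + 2 = 6
W- = 6 + 5 + 7 + 2 + 2 = 22
(Check: W+ + W- = 28 should equal n(n+1)/2 = 28.)
Step 4: Test statistic W = min(W+, W-) = 6.
Step 5: Ties in |d|, so use the tie-corrected normal approximation.
        E[W] = n(n+1)/4 = 7*8/4 = 14.
        Tie groups: |d|=2 (t=3); sum(t^3 - t) = 24.
        Var[W] = n(n+1)(2n+1)/24 - sum(t^3-t)/48 = 840/24 - 24/48 = 34.5.
        z = (W - E[W]) / sqrt(Var[W]) = (6 - 14) / 5.8737 = -1.3620.
        Two-sided p = 2*Phi(z) = 0.173195.
Step 6: alpha = 0.05. fail to reject H0.

W+ = 6, W- = 22, W = min = 6, p = 0.173195, fail to reject H0.


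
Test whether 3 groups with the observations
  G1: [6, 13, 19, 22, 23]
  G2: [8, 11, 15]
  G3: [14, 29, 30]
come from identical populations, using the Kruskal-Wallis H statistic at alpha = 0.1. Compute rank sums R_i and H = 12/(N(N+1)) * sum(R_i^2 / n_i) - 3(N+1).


Step 1: Combine all N = 11 observations and assign midranks.
sorted (value, group, rank): (6,G1,1), (8,G2,2), (11,G2,3), (13,G1,4), (14,G3,5), (15,G2,6), (19,G1,7), (22,G1,8), (23,G1,9), (29,G3,10), (30,G3,11)
Step 2: Sum ranks within each group.
R_1 = 29 (n_1 = 5)
R_2 = 11 (n_2 = 3)
R_3 = 26 (n_3 = 3)
Step 3: H = 12/(N(N+1)) * sum(R_i^2/n_i) - 3(N+1)
     = 12/(11*12) * (29^2/5 + 11^2/3 + 26^2/3) - 3*12
     = 0.090909 * 433.867 - 36
     = 3.442424.
Step 4: No ties, so H is used without correction.
Step 5: Under H0, H ~ chi^2(2); p-value = 0.178849.
Step 6: alpha = 0.1. fail to reject H0.

H = 3.4424, df = 2, p = 0.178849, fail to reject H0.


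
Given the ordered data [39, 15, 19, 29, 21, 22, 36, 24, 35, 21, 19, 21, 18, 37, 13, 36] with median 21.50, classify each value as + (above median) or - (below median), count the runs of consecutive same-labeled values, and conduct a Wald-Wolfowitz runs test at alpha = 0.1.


Step 1: Compute median = 21.50; label A = above, B = below.
Labels in order: ABBABAAAABBBBABA  (n_A = 8, n_B = 8)
Step 2: Count runs R = 9.
Step 3: Under H0 (random ordering), E[R] = 2*n_A*n_B/(n_A+n_B) + 1 = 2*8*8/16 + 1 = 9.0000.
        Var[R] = 2*n_A*n_B*(2*n_A*n_B - n_A - n_B) / ((n_A+n_B)^2 * (n_A+n_B-1)) = 14336/3840 = 3.7333.
        SD[R] = 1.9322.
Step 4: R = E[R], so z = 0 with no continuity correction.
Step 5: Two-sided p-value via normal approximation = 2*(1 - Phi(|z|)) = 1.000000.
Step 6: alpha = 0.1. fail to reject H0.

R = 9, z = 0.0000, p = 1.000000, fail to reject H0.


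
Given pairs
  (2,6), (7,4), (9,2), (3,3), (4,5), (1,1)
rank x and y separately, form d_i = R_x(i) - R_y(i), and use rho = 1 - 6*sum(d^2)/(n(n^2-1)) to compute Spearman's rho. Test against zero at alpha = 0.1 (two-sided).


Step 1: Rank x and y separately (midranks; no ties here).
rank(x): 2->2, 7->5, 9->6, 3->3, 4->4, 1->1
rank(y): 6->6, 4->4, 2->2, 3->3, 5->5, 1->1
Step 2: d_i = R_x(i) - R_y(i); compute d_i^2.
  (2-6)^2=16, (5-4)^2=1, (6-2)^2=16, (3-3)^2=0, (4-5)^2=1, (1-1)^2=0
sum(d^2) = 34.
Step 3: rho = 1 - 6*34 / (6*(6^2 - 1)) = 1 - 204/210 = 0.028571.
Step 4: Under H0, t = rho * sqrt((n-2)/(1-rho^2)) = 0.0572 ~ t(4).
Step 5: Two-sided p-value from the t-distribution with 4 df = 0.957155.
Step 6: alpha = 0.1. fail to reject H0.

rho = 0.0286, p = 0.957155, fail to reject H0 at alpha = 0.1.


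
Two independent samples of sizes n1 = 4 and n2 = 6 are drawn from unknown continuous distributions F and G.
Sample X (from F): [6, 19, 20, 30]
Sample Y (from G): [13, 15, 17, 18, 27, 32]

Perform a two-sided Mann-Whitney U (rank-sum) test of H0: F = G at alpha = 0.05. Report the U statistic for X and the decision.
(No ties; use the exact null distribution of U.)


Step 1: Combine and sort all 10 observations; assign midranks.
sorted (value, group): (6,X), (13,Y), (15,Y), (17,Y), (18,Y), (19,X), (20,X), (27,Y), (30,X), (32,Y)
ranks: 6->1, 13->2, 15->3, 17->4, 18->5, 19->6, 20->7, 27->8, 30->9, 32->10
Step 2: Rank sum for X: R1 = 1 + 6 + 7 + 9 = 23.
Step 3: U_X = R1 - n1(n1+1)/2 = 23 - 4*5/2 = 23 - 10 = 13.
       U_Y = n1*n2 - U_X = 24 - 13 = 11.
Step 4: No ties, so the exact null distribution of U (based on enumerating the C(10,4) = 210 equally likely rank assignments) gives the two-sided p-value.
Step 5: p-value = 0.914286; compare to alpha = 0.05. fail to reject H0.

U_X = 13, p = 0.914286, fail to reject H0 at alpha = 0.05.


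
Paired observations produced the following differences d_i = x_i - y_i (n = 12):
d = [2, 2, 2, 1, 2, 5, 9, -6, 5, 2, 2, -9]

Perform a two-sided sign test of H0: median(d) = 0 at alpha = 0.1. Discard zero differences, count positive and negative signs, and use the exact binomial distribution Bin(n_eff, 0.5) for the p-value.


Step 1: Discard zero differences. Original n = 12; n_eff = number of nonzero differences = 12.
Nonzero differences (with sign): +2, +2, +2, +1, +2, +5, +9, -6, +5, +2, +2, -9
Step 2: Count signs: positive = 10, negative = 2.
Step 3: Under H0: P(positive) = 0.5, so the number of positives S ~ Bin(12, 0.5).
Step 4: Two-sided exact p-value = sum of Bin(12,0.5) probabilities at or below the observed probability = 0.038574.
Step 5: alpha = 0.1. reject H0.

n_eff = 12, pos = 10, neg = 2, p = 0.038574, reject H0.


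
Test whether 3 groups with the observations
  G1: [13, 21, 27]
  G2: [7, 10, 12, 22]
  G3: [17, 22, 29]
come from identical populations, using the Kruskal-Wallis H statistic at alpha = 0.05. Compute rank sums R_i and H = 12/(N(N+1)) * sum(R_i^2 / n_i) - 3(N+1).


Step 1: Combine all N = 10 observations and assign midranks.
sorted (value, group, rank): (7,G2,1), (10,G2,2), (12,G2,3), (13,G1,4), (17,G3,5), (21,G1,6), (22,G2,7.5), (22,G3,7.5), (27,G1,9), (29,G3,10)
Step 2: Sum ranks within each group.
R_1 = 19 (n_1 = 3)
R_2 = 13.5 (n_2 = 4)
R_3 = 22.5 (n_3 = 3)
Step 3: H = 12/(N(N+1)) * sum(R_i^2/n_i) - 3(N+1)
     = 12/(10*11) * (19^2/3 + 13.5^2/4 + 22.5^2/3) - 3*11
     = 0.109091 * 334.646 - 33
     = 3.506818.
Step 4: Ties present; correction factor C = 1 - 6/(10^3 - 10) = 0.993939. Corrected H = 3.506818 / 0.993939 = 3.528201.
Step 5: Under H0, H ~ chi^2(2); p-value = 0.171341.
Step 6: alpha = 0.05. fail to reject H0.

H = 3.5282, df = 2, p = 0.171341, fail to reject H0.


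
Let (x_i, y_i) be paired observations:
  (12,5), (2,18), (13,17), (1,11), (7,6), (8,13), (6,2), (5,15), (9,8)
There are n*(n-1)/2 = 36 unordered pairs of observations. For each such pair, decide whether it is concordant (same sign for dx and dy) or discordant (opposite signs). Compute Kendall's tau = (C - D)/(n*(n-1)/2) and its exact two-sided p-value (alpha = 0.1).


Step 1: Enumerate the 36 unordered pairs (i,j) with i<j and classify each by sign(x_j-x_i) * sign(y_j-y_i).
  (1,2):dx=-10,dy=+13->D; (1,3):dx=+1,dy=+12->C; (1,4):dx=-11,dy=+6->D; (1,5):dx=-5,dy=+1->D
  (1,6):dx=-4,dy=+8->D; (1,7):dx=-6,dy=-3->C; (1,8):dx=-7,dy=+10->D; (1,9):dx=-3,dy=+3->D
  (2,3):dx=+11,dy=-1->D; (2,4):dx=-1,dy=-7->C; (2,5):dx=+5,dy=-12->D; (2,6):dx=+6,dy=-5->D
  (2,7):dx=+4,dy=-16->D; (2,8):dx=+3,dy=-3->D; (2,9):dx=+7,dy=-10->D; (3,4):dx=-12,dy=-6->C
  (3,5):dx=-6,dy=-11->C; (3,6):dx=-5,dy=-4->C; (3,7):dx=-7,dy=-15->C; (3,8):dx=-8,dy=-2->C
  (3,9):dx=-4,dy=-9->C; (4,5):dx=+6,dy=-5->D; (4,6):dx=+7,dy=+2->C; (4,7):dx=+5,dy=-9->D
  (4,8):dx=+4,dy=+4->C; (4,9):dx=+8,dy=-3->D; (5,6):dx=+1,dy=+7->C; (5,7):dx=-1,dy=-4->C
  (5,8):dx=-2,dy=+9->D; (5,9):dx=+2,dy=+2->C; (6,7):dx=-2,dy=-11->C; (6,8):dx=-3,dy=+2->D
  (6,9):dx=+1,dy=-5->D; (7,8):dx=-1,dy=+13->D; (7,9):dx=+3,dy=+6->C; (8,9):dx=+4,dy=-7->D
Step 2: C = 16, D = 20, total pairs = 36.
Step 3: tau = (C - D)/(n(n-1)/2) = (16 - 20)/36 = -0.111111.
Step 4: Exact two-sided p-value (enumerate n! = 362880 permutations of y under H0): p = 0.761414.
Step 5: alpha = 0.1. fail to reject H0.

tau_b = -0.1111 (C=16, D=20), p = 0.761414, fail to reject H0.


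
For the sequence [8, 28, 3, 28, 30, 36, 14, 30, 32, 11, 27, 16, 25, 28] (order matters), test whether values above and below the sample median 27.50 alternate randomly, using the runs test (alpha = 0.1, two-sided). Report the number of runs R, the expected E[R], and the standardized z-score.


Step 1: Compute median = 27.50; label A = above, B = below.
Labels in order: BABAAABAABBBBA  (n_A = 7, n_B = 7)
Step 2: Count runs R = 8.
Step 3: Under H0 (random ordering), E[R] = 2*n_A*n_B/(n_A+n_B) + 1 = 2*7*7/14 + 1 = 8.0000.
        Var[R] = 2*n_A*n_B*(2*n_A*n_B - n_A - n_B) / ((n_A+n_B)^2 * (n_A+n_B-1)) = 8232/2548 = 3.2308.
        SD[R] = 1.7974.
Step 4: R = E[R], so z = 0 with no continuity correction.
Step 5: Two-sided p-value via normal approximation = 2*(1 - Phi(|z|)) = 1.000000.
Step 6: alpha = 0.1. fail to reject H0.

R = 8, z = 0.0000, p = 1.000000, fail to reject H0.


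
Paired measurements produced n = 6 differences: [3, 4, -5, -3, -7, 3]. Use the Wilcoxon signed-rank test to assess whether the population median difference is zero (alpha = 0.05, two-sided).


Step 1: Drop any zero differences (none here) and take |d_i|.
|d| = [3, 4, 5, 3, 7, 3]
Step 2: Midrank |d_i| (ties get averaged ranks).
ranks: |3|->2, |4|->4, |5|->5, |3|->2, |7|->6, |3|->2
Step 3: Attach original signs; sum ranks with positive sign and with negative sign.
W+ = 2 + 4 + 2 = 8
W- = 5 + 2 + 6 = 13
(Check: W+ + W- = 21 should equal n(n+1)/2 = 21.)
Step 4: Test statistic W = min(W+, W-) = 8.
Step 5: Ties in |d|, so use the tie-corrected normal approximation.
        E[W] = n(n+1)/4 = 6*7/4 = 10.5.
        Tie groups: |d|=3 (t=3); sum(t^3 - t) = 24.
        Var[W] = n(n+1)(2n+1)/24 - sum(t^3-t)/48 = 546/24 - 24/48 = 22.25.
        z = (W - E[W]) / sqrt(Var[W]) = (8 - 10.5) / 4.7170 = -0.5300.
        Two-sided p = 2*Phi(z) = 0.596113.
Step 6: alpha = 0.05. fail to reject H0.

W+ = 8, W- = 13, W = min = 8, p = 0.596113, fail to reject H0.


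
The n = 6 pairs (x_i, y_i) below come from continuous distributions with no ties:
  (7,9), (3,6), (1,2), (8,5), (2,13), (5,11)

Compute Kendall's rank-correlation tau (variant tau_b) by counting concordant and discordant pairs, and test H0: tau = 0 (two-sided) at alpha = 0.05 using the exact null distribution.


Step 1: Enumerate the 15 unordered pairs (i,j) with i<j and classify each by sign(x_j-x_i) * sign(y_j-y_i).
  (1,2):dx=-4,dy=-3->C; (1,3):dx=-6,dy=-7->C; (1,4):dx=+1,dy=-4->D; (1,5):dx=-5,dy=+4->D
  (1,6):dx=-2,dy=+2->D; (2,3):dx=-2,dy=-4->C; (2,4):dx=+5,dy=-1->D; (2,5):dx=-1,dy=+7->D
  (2,6):dx=+2,dy=+5->C; (3,4):dx=+7,dy=+3->C; (3,5):dx=+1,dy=+11->C; (3,6):dx=+4,dy=+9->C
  (4,5):dx=-6,dy=+8->D; (4,6):dx=-3,dy=+6->D; (5,6):dx=+3,dy=-2->D
Step 2: C = 7, D = 8, total pairs = 15.
Step 3: tau = (C - D)/(n(n-1)/2) = (7 - 8)/15 = -0.066667.
Step 4: Exact two-sided p-value (enumerate n! = 720 permutations of y under H0): p = 1.000000.
Step 5: alpha = 0.05. fail to reject H0.

tau_b = -0.0667 (C=7, D=8), p = 1.000000, fail to reject H0.


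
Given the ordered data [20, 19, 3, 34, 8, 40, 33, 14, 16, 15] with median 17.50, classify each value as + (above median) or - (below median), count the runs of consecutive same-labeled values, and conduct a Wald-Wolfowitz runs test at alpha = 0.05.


Step 1: Compute median = 17.50; label A = above, B = below.
Labels in order: AABABAABBB  (n_A = 5, n_B = 5)
Step 2: Count runs R = 6.
Step 3: Under H0 (random ordering), E[R] = 2*n_A*n_B/(n_A+n_B) + 1 = 2*5*5/10 + 1 = 6.0000.
        Var[R] = 2*n_A*n_B*(2*n_A*n_B - n_A - n_B) / ((n_A+n_B)^2 * (n_A+n_B-1)) = 2000/900 = 2.2222.
        SD[R] = 1.4907.
Step 4: R = E[R], so z = 0 with no continuity correction.
Step 5: Two-sided p-value via normal approximation = 2*(1 - Phi(|z|)) = 1.000000.
Step 6: alpha = 0.05. fail to reject H0.

R = 6, z = 0.0000, p = 1.000000, fail to reject H0.


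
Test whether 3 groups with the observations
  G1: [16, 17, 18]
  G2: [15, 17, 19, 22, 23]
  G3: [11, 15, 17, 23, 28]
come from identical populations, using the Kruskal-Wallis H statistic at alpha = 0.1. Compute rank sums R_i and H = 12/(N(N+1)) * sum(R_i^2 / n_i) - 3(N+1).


Step 1: Combine all N = 13 observations and assign midranks.
sorted (value, group, rank): (11,G3,1), (15,G2,2.5), (15,G3,2.5), (16,G1,4), (17,G1,6), (17,G2,6), (17,G3,6), (18,G1,8), (19,G2,9), (22,G2,10), (23,G2,11.5), (23,G3,11.5), (28,G3,13)
Step 2: Sum ranks within each group.
R_1 = 18 (n_1 = 3)
R_2 = 39 (n_2 = 5)
R_3 = 34 (n_3 = 5)
Step 3: H = 12/(N(N+1)) * sum(R_i^2/n_i) - 3(N+1)
     = 12/(13*14) * (18^2/3 + 39^2/5 + 34^2/5) - 3*14
     = 0.065934 * 643.4 - 42
     = 0.421978.
Step 4: Ties present; correction factor C = 1 - 36/(13^3 - 13) = 0.983516. Corrected H = 0.421978 / 0.983516 = 0.429050.
Step 5: Under H0, H ~ chi^2(2); p-value = 0.806925.
Step 6: alpha = 0.1. fail to reject H0.

H = 0.4291, df = 2, p = 0.806925, fail to reject H0.


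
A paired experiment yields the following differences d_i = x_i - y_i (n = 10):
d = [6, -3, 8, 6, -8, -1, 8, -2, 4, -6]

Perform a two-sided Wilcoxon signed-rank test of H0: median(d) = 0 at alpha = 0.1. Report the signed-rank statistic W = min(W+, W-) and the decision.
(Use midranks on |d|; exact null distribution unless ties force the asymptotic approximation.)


Step 1: Drop any zero differences (none here) and take |d_i|.
|d| = [6, 3, 8, 6, 8, 1, 8, 2, 4, 6]
Step 2: Midrank |d_i| (ties get averaged ranks).
ranks: |6|->6, |3|->3, |8|->9, |6|->6, |8|->9, |1|->1, |8|->9, |2|->2, |4|->4, |6|->6
Step 3: Attach original signs; sum ranks with positive sign and with negative sign.
W+ = 6 + 9 + 6 + 9 + 4 = 34
W- = 3 + 9 + 1 + 2 + 6 = 21
(Check: W+ + W- = 55 should equal n(n+1)/2 = 55.)
Step 4: Test statistic W = min(W+, W-) = 21.
Step 5: Ties in |d|, so use the tie-corrected normal approximation.
        E[W] = n(n+1)/4 = 10*11/4 = 27.5.
        Tie groups: |d|=6 (t=3), |d|=8 (t=3); sum(t^3 - t) = 48.
        Var[W] = n(n+1)(2n+1)/24 - sum(t^3-t)/48 = 2310/24 - 48/48 = 95.25.
        z = (W - E[W]) / sqrt(Var[W]) = (21 - 27.5) / 9.7596 = -0.6660.
        Two-sided p = 2*Phi(z) = 0.505405.
Step 6: alpha = 0.1. fail to reject H0.

W+ = 34, W- = 21, W = min = 21, p = 0.505405, fail to reject H0.


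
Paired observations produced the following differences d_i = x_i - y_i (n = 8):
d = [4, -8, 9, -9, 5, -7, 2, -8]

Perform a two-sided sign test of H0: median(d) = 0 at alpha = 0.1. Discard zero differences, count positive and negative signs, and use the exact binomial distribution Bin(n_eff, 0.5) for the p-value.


Step 1: Discard zero differences. Original n = 8; n_eff = number of nonzero differences = 8.
Nonzero differences (with sign): +4, -8, +9, -9, +5, -7, +2, -8
Step 2: Count signs: positive = 4, negative = 4.
Step 3: Under H0: P(positive) = 0.5, so the number of positives S ~ Bin(8, 0.5).
Step 4: Two-sided exact p-value = sum of Bin(8,0.5) probabilities at or below the observed probability = 1.000000.
Step 5: alpha = 0.1. fail to reject H0.

n_eff = 8, pos = 4, neg = 4, p = 1.000000, fail to reject H0.


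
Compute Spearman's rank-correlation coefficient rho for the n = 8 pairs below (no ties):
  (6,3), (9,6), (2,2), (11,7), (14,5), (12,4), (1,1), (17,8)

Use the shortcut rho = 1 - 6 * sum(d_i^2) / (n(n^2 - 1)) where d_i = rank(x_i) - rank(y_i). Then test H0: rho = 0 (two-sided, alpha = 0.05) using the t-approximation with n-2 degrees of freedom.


Step 1: Rank x and y separately (midranks; no ties here).
rank(x): 6->3, 9->4, 2->2, 11->5, 14->7, 12->6, 1->1, 17->8
rank(y): 3->3, 6->6, 2->2, 7->7, 5->5, 4->4, 1->1, 8->8
Step 2: d_i = R_x(i) - R_y(i); compute d_i^2.
  (3-3)^2=0, (4-6)^2=4, (2-2)^2=0, (5-7)^2=4, (7-5)^2=4, (6-4)^2=4, (1-1)^2=0, (8-8)^2=0
sum(d^2) = 16.
Step 3: rho = 1 - 6*16 / (8*(8^2 - 1)) = 1 - 96/504 = 0.809524.
Step 4: Under H0, t = rho * sqrt((n-2)/(1-rho^2)) = 3.3776 ~ t(6).
Step 5: Two-sided p-value from the t-distribution with 6 df = 0.014903.
Step 6: alpha = 0.05. reject H0.

rho = 0.8095, p = 0.014903, reject H0 at alpha = 0.05.


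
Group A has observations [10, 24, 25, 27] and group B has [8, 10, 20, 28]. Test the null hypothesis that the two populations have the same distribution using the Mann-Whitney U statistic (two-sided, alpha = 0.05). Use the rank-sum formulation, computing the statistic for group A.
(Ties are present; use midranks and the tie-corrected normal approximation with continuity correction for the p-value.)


Step 1: Combine and sort all 8 observations; assign midranks.
sorted (value, group): (8,Y), (10,X), (10,Y), (20,Y), (24,X), (25,X), (27,X), (28,Y)
ranks: 8->1, 10->2.5, 10->2.5, 20->4, 24->5, 25->6, 27->7, 28->8
Step 2: Rank sum for X: R1 = 2.5 + 5 + 6 + 7 = 20.5.
Step 3: U_X = R1 - n1(n1+1)/2 = 20.5 - 4*5/2 = 20.5 - 10 = 10.5.
       U_Y = n1*n2 - U_X = 16 - 10.5 = 5.5.
Step 4: Ties are present, so use the tie-corrected normal approximation (with continuity correction) for the p-value.
Step 5: p-value = 0.561363; compare to alpha = 0.05. fail to reject H0.

U_X = 10.5, p = 0.561363, fail to reject H0 at alpha = 0.05.


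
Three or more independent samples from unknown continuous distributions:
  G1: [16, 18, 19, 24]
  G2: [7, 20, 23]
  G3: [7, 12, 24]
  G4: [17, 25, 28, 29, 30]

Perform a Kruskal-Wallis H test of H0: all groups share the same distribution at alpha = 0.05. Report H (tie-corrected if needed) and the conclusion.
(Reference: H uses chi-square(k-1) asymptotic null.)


Step 1: Combine all N = 15 observations and assign midranks.
sorted (value, group, rank): (7,G2,1.5), (7,G3,1.5), (12,G3,3), (16,G1,4), (17,G4,5), (18,G1,6), (19,G1,7), (20,G2,8), (23,G2,9), (24,G1,10.5), (24,G3,10.5), (25,G4,12), (28,G4,13), (29,G4,14), (30,G4,15)
Step 2: Sum ranks within each group.
R_1 = 27.5 (n_1 = 4)
R_2 = 18.5 (n_2 = 3)
R_3 = 15 (n_3 = 3)
R_4 = 59 (n_4 = 5)
Step 3: H = 12/(N(N+1)) * sum(R_i^2/n_i) - 3(N+1)
     = 12/(15*16) * (27.5^2/4 + 18.5^2/3 + 15^2/3 + 59^2/5) - 3*16
     = 0.050000 * 1074.35 - 48
     = 5.717292.
Step 4: Ties present; correction factor C = 1 - 12/(15^3 - 15) = 0.996429. Corrected H = 5.717292 / 0.996429 = 5.737784.
Step 5: Under H0, H ~ chi^2(3); p-value = 0.125088.
Step 6: alpha = 0.05. fail to reject H0.

H = 5.7378, df = 3, p = 0.125088, fail to reject H0.


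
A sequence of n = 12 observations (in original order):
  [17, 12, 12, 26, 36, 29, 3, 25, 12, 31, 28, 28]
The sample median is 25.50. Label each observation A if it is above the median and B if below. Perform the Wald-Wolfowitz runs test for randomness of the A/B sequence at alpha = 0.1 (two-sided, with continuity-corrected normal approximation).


Step 1: Compute median = 25.50; label A = above, B = below.
Labels in order: BBBAAABBBAAA  (n_A = 6, n_B = 6)
Step 2: Count runs R = 4.
Step 3: Under H0 (random ordering), E[R] = 2*n_A*n_B/(n_A+n_B) + 1 = 2*6*6/12 + 1 = 7.0000.
        Var[R] = 2*n_A*n_B*(2*n_A*n_B - n_A - n_B) / ((n_A+n_B)^2 * (n_A+n_B-1)) = 4320/1584 = 2.7273.
        SD[R] = 1.6514.
Step 4: Continuity-corrected z = (R + 0.5 - E[R]) / SD[R] = (4 + 0.5 - 7.0000) / 1.6514 = -1.5138.
Step 5: Two-sided p-value via normal approximation = 2*(1 - Phi(|z|)) = 0.130070.
Step 6: alpha = 0.1. fail to reject H0.

R = 4, z = -1.5138, p = 0.130070, fail to reject H0.


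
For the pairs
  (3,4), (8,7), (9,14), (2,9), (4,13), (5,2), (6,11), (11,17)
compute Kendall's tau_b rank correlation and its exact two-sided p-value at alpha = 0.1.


Step 1: Enumerate the 28 unordered pairs (i,j) with i<j and classify each by sign(x_j-x_i) * sign(y_j-y_i).
  (1,2):dx=+5,dy=+3->C; (1,3):dx=+6,dy=+10->C; (1,4):dx=-1,dy=+5->D; (1,5):dx=+1,dy=+9->C
  (1,6):dx=+2,dy=-2->D; (1,7):dx=+3,dy=+7->C; (1,8):dx=+8,dy=+13->C; (2,3):dx=+1,dy=+7->C
  (2,4):dx=-6,dy=+2->D; (2,5):dx=-4,dy=+6->D; (2,6):dx=-3,dy=-5->C; (2,7):dx=-2,dy=+4->D
  (2,8):dx=+3,dy=+10->C; (3,4):dx=-7,dy=-5->C; (3,5):dx=-5,dy=-1->C; (3,6):dx=-4,dy=-12->C
  (3,7):dx=-3,dy=-3->C; (3,8):dx=+2,dy=+3->C; (4,5):dx=+2,dy=+4->C; (4,6):dx=+3,dy=-7->D
  (4,7):dx=+4,dy=+2->C; (4,8):dx=+9,dy=+8->C; (5,6):dx=+1,dy=-11->D; (5,7):dx=+2,dy=-2->D
  (5,8):dx=+7,dy=+4->C; (6,7):dx=+1,dy=+9->C; (6,8):dx=+6,dy=+15->C; (7,8):dx=+5,dy=+6->C
Step 2: C = 20, D = 8, total pairs = 28.
Step 3: tau = (C - D)/(n(n-1)/2) = (20 - 8)/28 = 0.428571.
Step 4: Exact two-sided p-value (enumerate n! = 40320 permutations of y under H0): p = 0.178869.
Step 5: alpha = 0.1. fail to reject H0.

tau_b = 0.4286 (C=20, D=8), p = 0.178869, fail to reject H0.


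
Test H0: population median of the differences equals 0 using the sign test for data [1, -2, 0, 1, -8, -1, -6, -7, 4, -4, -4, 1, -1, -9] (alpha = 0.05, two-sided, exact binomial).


Step 1: Discard zero differences. Original n = 14; n_eff = number of nonzero differences = 13.
Nonzero differences (with sign): +1, -2, +1, -8, -1, -6, -7, +4, -4, -4, +1, -1, -9
Step 2: Count signs: positive = 4, negative = 9.
Step 3: Under H0: P(positive) = 0.5, so the number of positives S ~ Bin(13, 0.5).
Step 4: Two-sided exact p-value = sum of Bin(13,0.5) probabilities at or below the observed probability = 0.266846.
Step 5: alpha = 0.05. fail to reject H0.

n_eff = 13, pos = 4, neg = 9, p = 0.266846, fail to reject H0.


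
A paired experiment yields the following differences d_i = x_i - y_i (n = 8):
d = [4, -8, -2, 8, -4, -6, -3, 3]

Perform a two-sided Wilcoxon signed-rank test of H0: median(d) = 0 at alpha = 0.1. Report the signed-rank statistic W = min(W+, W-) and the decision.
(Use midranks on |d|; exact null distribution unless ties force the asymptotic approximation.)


Step 1: Drop any zero differences (none here) and take |d_i|.
|d| = [4, 8, 2, 8, 4, 6, 3, 3]
Step 2: Midrank |d_i| (ties get averaged ranks).
ranks: |4|->4.5, |8|->7.5, |2|->1, |8|->7.5, |4|->4.5, |6|->6, |3|->2.5, |3|->2.5
Step 3: Attach original signs; sum ranks with positive sign and with negative sign.
W+ = 4.5 + 7.5 + 2.5 = 14.5
W- = 7.5 + 1 + 4.5 + 6 + 2.5 = 21.5
(Check: W+ + W- = 36 should equal n(n+1)/2 = 36.)
Step 4: Test statistic W = min(W+, W-) = 14.5.
Step 5: Ties in |d|, so use the tie-corrected normal approximation.
        E[W] = n(n+1)/4 = 8*9/4 = 18.
        Tie groups: |d|=3 (t=2), |d|=4 (t=2), |d|=8 (t=2); sum(t^3 - t) = 18.
        Var[W] = n(n+1)(2n+1)/24 - sum(t^3-t)/48 = 1224/24 - 18/48 = 50.625.
        z = (W - E[W]) / sqrt(Var[W]) = (14.5 - 18) / 7.1151 = -0.4919.
        Two-sided p = 2*Phi(z) = 0.622783.
Step 6: alpha = 0.1. fail to reject H0.

W+ = 14.5, W- = 21.5, W = min = 14.5, p = 0.622783, fail to reject H0.


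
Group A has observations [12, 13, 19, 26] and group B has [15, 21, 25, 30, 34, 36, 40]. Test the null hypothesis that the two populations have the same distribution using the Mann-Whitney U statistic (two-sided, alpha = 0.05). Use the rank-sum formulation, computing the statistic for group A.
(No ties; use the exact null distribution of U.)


Step 1: Combine and sort all 11 observations; assign midranks.
sorted (value, group): (12,X), (13,X), (15,Y), (19,X), (21,Y), (25,Y), (26,X), (30,Y), (34,Y), (36,Y), (40,Y)
ranks: 12->1, 13->2, 15->3, 19->4, 21->5, 25->6, 26->7, 30->8, 34->9, 36->10, 40->11
Step 2: Rank sum for X: R1 = 1 + 2 + 4 + 7 = 14.
Step 3: U_X = R1 - n1(n1+1)/2 = 14 - 4*5/2 = 14 - 10 = 4.
       U_Y = n1*n2 - U_X = 28 - 4 = 24.
Step 4: No ties, so the exact null distribution of U (based on enumerating the C(11,4) = 330 equally likely rank assignments) gives the two-sided p-value.
Step 5: p-value = 0.072727; compare to alpha = 0.05. fail to reject H0.

U_X = 4, p = 0.072727, fail to reject H0 at alpha = 0.05.


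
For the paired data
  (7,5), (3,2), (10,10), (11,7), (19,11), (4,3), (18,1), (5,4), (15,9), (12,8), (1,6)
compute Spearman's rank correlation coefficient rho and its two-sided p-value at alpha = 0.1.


Step 1: Rank x and y separately (midranks; no ties here).
rank(x): 7->5, 3->2, 10->6, 11->7, 19->11, 4->3, 18->10, 5->4, 15->9, 12->8, 1->1
rank(y): 5->5, 2->2, 10->10, 7->7, 11->11, 3->3, 1->1, 4->4, 9->9, 8->8, 6->6
Step 2: d_i = R_x(i) - R_y(i); compute d_i^2.
  (5-5)^2=0, (2-2)^2=0, (6-10)^2=16, (7-7)^2=0, (11-11)^2=0, (3-3)^2=0, (10-1)^2=81, (4-4)^2=0, (9-9)^2=0, (8-8)^2=0, (1-6)^2=25
sum(d^2) = 122.
Step 3: rho = 1 - 6*122 / (11*(11^2 - 1)) = 1 - 732/1320 = 0.445455.
Step 4: Under H0, t = rho * sqrt((n-2)/(1-rho^2)) = 1.4926 ~ t(9).
Step 5: Two-sided p-value from the t-distribution with 9 df = 0.169733.
Step 6: alpha = 0.1. fail to reject H0.

rho = 0.4455, p = 0.169733, fail to reject H0 at alpha = 0.1.


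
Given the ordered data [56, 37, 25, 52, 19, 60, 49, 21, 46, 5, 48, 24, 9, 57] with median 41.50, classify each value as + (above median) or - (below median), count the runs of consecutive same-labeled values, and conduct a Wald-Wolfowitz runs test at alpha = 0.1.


Step 1: Compute median = 41.50; label A = above, B = below.
Labels in order: ABBABAABABABBA  (n_A = 7, n_B = 7)
Step 2: Count runs R = 11.
Step 3: Under H0 (random ordering), E[R] = 2*n_A*n_B/(n_A+n_B) + 1 = 2*7*7/14 + 1 = 8.0000.
        Var[R] = 2*n_A*n_B*(2*n_A*n_B - n_A - n_B) / ((n_A+n_B)^2 * (n_A+n_B-1)) = 8232/2548 = 3.2308.
        SD[R] = 1.7974.
Step 4: Continuity-corrected z = (R - 0.5 - E[R]) / SD[R] = (11 - 0.5 - 8.0000) / 1.7974 = 1.3909.
Step 5: Two-sided p-value via normal approximation = 2*(1 - Phi(|z|)) = 0.164264.
Step 6: alpha = 0.1. fail to reject H0.

R = 11, z = 1.3909, p = 0.164264, fail to reject H0.


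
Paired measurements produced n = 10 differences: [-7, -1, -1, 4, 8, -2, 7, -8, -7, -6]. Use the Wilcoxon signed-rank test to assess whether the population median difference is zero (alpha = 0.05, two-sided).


Step 1: Drop any zero differences (none here) and take |d_i|.
|d| = [7, 1, 1, 4, 8, 2, 7, 8, 7, 6]
Step 2: Midrank |d_i| (ties get averaged ranks).
ranks: |7|->7, |1|->1.5, |1|->1.5, |4|->4, |8|->9.5, |2|->3, |7|->7, |8|->9.5, |7|->7, |6|->5
Step 3: Attach original signs; sum ranks with positive sign and with negative sign.
W+ = 4 + 9.5 + 7 = 20.5
W- = 7 + 1.5 + 1.5 + 3 + 9.5 + 7 + 5 = 34.5
(Check: W+ + W- = 55 should equal n(n+1)/2 = 55.)
Step 4: Test statistic W = min(W+, W-) = 20.5.
Step 5: Ties in |d|, so use the tie-corrected normal approximation.
        E[W] = n(n+1)/4 = 10*11/4 = 27.5.
        Tie groups: |d|=1 (t=2), |d|=7 (t=3), |d|=8 (t=2); sum(t^3 - t) = 36.
        Var[W] = n(n+1)(2n+1)/24 - sum(t^3-t)/48 = 2310/24 - 36/48 = 95.5.
        z = (W - E[W]) / sqrt(Var[W]) = (20.5 - 27.5) / 9.7724 = -0.7163.
        Two-sided p = 2*Phi(z) = 0.473805.
Step 6: alpha = 0.05. fail to reject H0.

W+ = 20.5, W- = 34.5, W = min = 20.5, p = 0.473805, fail to reject H0.


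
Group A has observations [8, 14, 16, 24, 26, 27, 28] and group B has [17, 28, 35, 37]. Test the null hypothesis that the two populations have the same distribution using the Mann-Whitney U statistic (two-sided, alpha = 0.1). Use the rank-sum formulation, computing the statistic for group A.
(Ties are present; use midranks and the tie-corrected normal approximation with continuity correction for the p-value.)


Step 1: Combine and sort all 11 observations; assign midranks.
sorted (value, group): (8,X), (14,X), (16,X), (17,Y), (24,X), (26,X), (27,X), (28,X), (28,Y), (35,Y), (37,Y)
ranks: 8->1, 14->2, 16->3, 17->4, 24->5, 26->6, 27->7, 28->8.5, 28->8.5, 35->10, 37->11
Step 2: Rank sum for X: R1 = 1 + 2 + 3 + 5 + 6 + 7 + 8.5 = 32.5.
Step 3: U_X = R1 - n1(n1+1)/2 = 32.5 - 7*8/2 = 32.5 - 28 = 4.5.
       U_Y = n1*n2 - U_X = 28 - 4.5 = 23.5.
Step 4: Ties are present, so use the tie-corrected normal approximation (with continuity correction) for the p-value.
Step 5: p-value = 0.088247; compare to alpha = 0.1. reject H0.

U_X = 4.5, p = 0.088247, reject H0 at alpha = 0.1.


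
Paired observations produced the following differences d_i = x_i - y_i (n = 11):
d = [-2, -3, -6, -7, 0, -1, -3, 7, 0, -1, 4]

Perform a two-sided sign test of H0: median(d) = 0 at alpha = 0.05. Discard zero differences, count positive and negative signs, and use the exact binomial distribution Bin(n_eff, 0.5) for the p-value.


Step 1: Discard zero differences. Original n = 11; n_eff = number of nonzero differences = 9.
Nonzero differences (with sign): -2, -3, -6, -7, -1, -3, +7, -1, +4
Step 2: Count signs: positive = 2, negative = 7.
Step 3: Under H0: P(positive) = 0.5, so the number of positives S ~ Bin(9, 0.5).
Step 4: Two-sided exact p-value = sum of Bin(9,0.5) probabilities at or below the observed probability = 0.179688.
Step 5: alpha = 0.05. fail to reject H0.

n_eff = 9, pos = 2, neg = 7, p = 0.179688, fail to reject H0.


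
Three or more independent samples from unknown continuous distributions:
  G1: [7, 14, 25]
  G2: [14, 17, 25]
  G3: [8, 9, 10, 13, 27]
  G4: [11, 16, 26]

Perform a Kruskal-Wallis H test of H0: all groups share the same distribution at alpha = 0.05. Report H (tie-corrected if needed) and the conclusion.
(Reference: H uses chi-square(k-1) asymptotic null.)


Step 1: Combine all N = 14 observations and assign midranks.
sorted (value, group, rank): (7,G1,1), (8,G3,2), (9,G3,3), (10,G3,4), (11,G4,5), (13,G3,6), (14,G1,7.5), (14,G2,7.5), (16,G4,9), (17,G2,10), (25,G1,11.5), (25,G2,11.5), (26,G4,13), (27,G3,14)
Step 2: Sum ranks within each group.
R_1 = 20 (n_1 = 3)
R_2 = 29 (n_2 = 3)
R_3 = 29 (n_3 = 5)
R_4 = 27 (n_4 = 3)
Step 3: H = 12/(N(N+1)) * sum(R_i^2/n_i) - 3(N+1)
     = 12/(14*15) * (20^2/3 + 29^2/3 + 29^2/5 + 27^2/3) - 3*15
     = 0.057143 * 824.867 - 45
     = 2.135238.
Step 4: Ties present; correction factor C = 1 - 12/(14^3 - 14) = 0.995604. Corrected H = 2.135238 / 0.995604 = 2.144665.
Step 5: Under H0, H ~ chi^2(3); p-value = 0.542930.
Step 6: alpha = 0.05. fail to reject H0.

H = 2.1447, df = 3, p = 0.542930, fail to reject H0.


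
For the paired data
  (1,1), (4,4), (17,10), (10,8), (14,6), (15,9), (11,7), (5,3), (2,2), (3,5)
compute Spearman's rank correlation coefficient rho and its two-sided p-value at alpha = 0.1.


Step 1: Rank x and y separately (midranks; no ties here).
rank(x): 1->1, 4->4, 17->10, 10->6, 14->8, 15->9, 11->7, 5->5, 2->2, 3->3
rank(y): 1->1, 4->4, 10->10, 8->8, 6->6, 9->9, 7->7, 3->3, 2->2, 5->5
Step 2: d_i = R_x(i) - R_y(i); compute d_i^2.
  (1-1)^2=0, (4-4)^2=0, (10-10)^2=0, (6-8)^2=4, (8-6)^2=4, (9-9)^2=0, (7-7)^2=0, (5-3)^2=4, (2-2)^2=0, (3-5)^2=4
sum(d^2) = 16.
Step 3: rho = 1 - 6*16 / (10*(10^2 - 1)) = 1 - 96/990 = 0.903030.
Step 4: Under H0, t = rho * sqrt((n-2)/(1-rho^2)) = 5.9457 ~ t(8).
Step 5: Two-sided p-value from the t-distribution with 8 df = 0.000344.
Step 6: alpha = 0.1. reject H0.

rho = 0.9030, p = 0.000344, reject H0 at alpha = 0.1.


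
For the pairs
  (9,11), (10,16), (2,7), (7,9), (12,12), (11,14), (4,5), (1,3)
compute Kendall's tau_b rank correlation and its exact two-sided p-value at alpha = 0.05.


Step 1: Enumerate the 28 unordered pairs (i,j) with i<j and classify each by sign(x_j-x_i) * sign(y_j-y_i).
  (1,2):dx=+1,dy=+5->C; (1,3):dx=-7,dy=-4->C; (1,4):dx=-2,dy=-2->C; (1,5):dx=+3,dy=+1->C
  (1,6):dx=+2,dy=+3->C; (1,7):dx=-5,dy=-6->C; (1,8):dx=-8,dy=-8->C; (2,3):dx=-8,dy=-9->C
  (2,4):dx=-3,dy=-7->C; (2,5):dx=+2,dy=-4->D; (2,6):dx=+1,dy=-2->D; (2,7):dx=-6,dy=-11->C
  (2,8):dx=-9,dy=-13->C; (3,4):dx=+5,dy=+2->C; (3,5):dx=+10,dy=+5->C; (3,6):dx=+9,dy=+7->C
  (3,7):dx=+2,dy=-2->D; (3,8):dx=-1,dy=-4->C; (4,5):dx=+5,dy=+3->C; (4,6):dx=+4,dy=+5->C
  (4,7):dx=-3,dy=-4->C; (4,8):dx=-6,dy=-6->C; (5,6):dx=-1,dy=+2->D; (5,7):dx=-8,dy=-7->C
  (5,8):dx=-11,dy=-9->C; (6,7):dx=-7,dy=-9->C; (6,8):dx=-10,dy=-11->C; (7,8):dx=-3,dy=-2->C
Step 2: C = 24, D = 4, total pairs = 28.
Step 3: tau = (C - D)/(n(n-1)/2) = (24 - 4)/28 = 0.714286.
Step 4: Exact two-sided p-value (enumerate n! = 40320 permutations of y under H0): p = 0.014137.
Step 5: alpha = 0.05. reject H0.

tau_b = 0.7143 (C=24, D=4), p = 0.014137, reject H0.


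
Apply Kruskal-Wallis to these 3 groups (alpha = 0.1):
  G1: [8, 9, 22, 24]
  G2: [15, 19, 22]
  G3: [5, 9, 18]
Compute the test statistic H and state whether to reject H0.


Step 1: Combine all N = 10 observations and assign midranks.
sorted (value, group, rank): (5,G3,1), (8,G1,2), (9,G1,3.5), (9,G3,3.5), (15,G2,5), (18,G3,6), (19,G2,7), (22,G1,8.5), (22,G2,8.5), (24,G1,10)
Step 2: Sum ranks within each group.
R_1 = 24 (n_1 = 4)
R_2 = 20.5 (n_2 = 3)
R_3 = 10.5 (n_3 = 3)
Step 3: H = 12/(N(N+1)) * sum(R_i^2/n_i) - 3(N+1)
     = 12/(10*11) * (24^2/4 + 20.5^2/3 + 10.5^2/3) - 3*11
     = 0.109091 * 320.833 - 33
     = 2.000000.
Step 4: Ties present; correction factor C = 1 - 12/(10^3 - 10) = 0.987879. Corrected H = 2.000000 / 0.987879 = 2.024540.
Step 5: Under H0, H ~ chi^2(2); p-value = 0.363393.
Step 6: alpha = 0.1. fail to reject H0.

H = 2.0245, df = 2, p = 0.363393, fail to reject H0.


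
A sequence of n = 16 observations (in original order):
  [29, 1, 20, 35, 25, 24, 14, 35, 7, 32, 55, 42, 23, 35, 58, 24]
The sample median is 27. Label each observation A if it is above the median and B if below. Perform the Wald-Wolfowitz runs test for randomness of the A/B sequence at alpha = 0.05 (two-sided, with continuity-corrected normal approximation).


Step 1: Compute median = 27; label A = above, B = below.
Labels in order: ABBABBBABAAABAAB  (n_A = 8, n_B = 8)
Step 2: Count runs R = 10.
Step 3: Under H0 (random ordering), E[R] = 2*n_A*n_B/(n_A+n_B) + 1 = 2*8*8/16 + 1 = 9.0000.
        Var[R] = 2*n_A*n_B*(2*n_A*n_B - n_A - n_B) / ((n_A+n_B)^2 * (n_A+n_B-1)) = 14336/3840 = 3.7333.
        SD[R] = 1.9322.
Step 4: Continuity-corrected z = (R - 0.5 - E[R]) / SD[R] = (10 - 0.5 - 9.0000) / 1.9322 = 0.2588.
Step 5: Two-sided p-value via normal approximation = 2*(1 - Phi(|z|)) = 0.795809.
Step 6: alpha = 0.05. fail to reject H0.

R = 10, z = 0.2588, p = 0.795809, fail to reject H0.


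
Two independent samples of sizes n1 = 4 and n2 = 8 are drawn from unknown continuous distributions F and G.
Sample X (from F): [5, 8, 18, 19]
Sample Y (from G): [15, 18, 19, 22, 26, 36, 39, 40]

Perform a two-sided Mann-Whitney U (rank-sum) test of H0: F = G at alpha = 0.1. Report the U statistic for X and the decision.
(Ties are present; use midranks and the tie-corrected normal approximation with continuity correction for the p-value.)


Step 1: Combine and sort all 12 observations; assign midranks.
sorted (value, group): (5,X), (8,X), (15,Y), (18,X), (18,Y), (19,X), (19,Y), (22,Y), (26,Y), (36,Y), (39,Y), (40,Y)
ranks: 5->1, 8->2, 15->3, 18->4.5, 18->4.5, 19->6.5, 19->6.5, 22->8, 26->9, 36->10, 39->11, 40->12
Step 2: Rank sum for X: R1 = 1 + 2 + 4.5 + 6.5 = 14.
Step 3: U_X = R1 - n1(n1+1)/2 = 14 - 4*5/2 = 14 - 10 = 4.
       U_Y = n1*n2 - U_X = 32 - 4 = 28.
Step 4: Ties are present, so use the tie-corrected normal approximation (with continuity correction) for the p-value.
Step 5: p-value = 0.049991; compare to alpha = 0.1. reject H0.

U_X = 4, p = 0.049991, reject H0 at alpha = 0.1.


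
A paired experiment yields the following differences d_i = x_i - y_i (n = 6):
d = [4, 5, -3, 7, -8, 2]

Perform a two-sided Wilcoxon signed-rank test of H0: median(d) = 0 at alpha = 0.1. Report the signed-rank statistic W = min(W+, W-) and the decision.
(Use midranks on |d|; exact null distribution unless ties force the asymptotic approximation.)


Step 1: Drop any zero differences (none here) and take |d_i|.
|d| = [4, 5, 3, 7, 8, 2]
Step 2: Midrank |d_i| (ties get averaged ranks).
ranks: |4|->3, |5|->4, |3|->2, |7|->5, |8|->6, |2|->1
Step 3: Attach original signs; sum ranks with positive sign and with negative sign.
W+ = 3 + 4 + 5 + 1 = 13
W- = 2 + 6 = 8
(Check: W+ + W- = 21 should equal n(n+1)/2 = 21.)
Step 4: Test statistic W = min(W+, W-) = 8.
Step 5: No ties, so the exact null distribution over the 2^6 = 64 sign assignments gives the two-sided p-value = 0.687500.
Step 6: alpha = 0.1. fail to reject H0.

W+ = 13, W- = 8, W = min = 8, p = 0.687500, fail to reject H0.


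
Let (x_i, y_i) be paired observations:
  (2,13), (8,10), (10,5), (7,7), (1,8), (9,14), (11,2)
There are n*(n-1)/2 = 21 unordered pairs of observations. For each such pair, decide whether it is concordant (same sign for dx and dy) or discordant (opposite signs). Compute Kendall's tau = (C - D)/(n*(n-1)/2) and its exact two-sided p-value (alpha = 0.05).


Step 1: Enumerate the 21 unordered pairs (i,j) with i<j and classify each by sign(x_j-x_i) * sign(y_j-y_i).
  (1,2):dx=+6,dy=-3->D; (1,3):dx=+8,dy=-8->D; (1,4):dx=+5,dy=-6->D; (1,5):dx=-1,dy=-5->C
  (1,6):dx=+7,dy=+1->C; (1,7):dx=+9,dy=-11->D; (2,3):dx=+2,dy=-5->D; (2,4):dx=-1,dy=-3->C
  (2,5):dx=-7,dy=-2->C; (2,6):dx=+1,dy=+4->C; (2,7):dx=+3,dy=-8->D; (3,4):dx=-3,dy=+2->D
  (3,5):dx=-9,dy=+3->D; (3,6):dx=-1,dy=+9->D; (3,7):dx=+1,dy=-3->D; (4,5):dx=-6,dy=+1->D
  (4,6):dx=+2,dy=+7->C; (4,7):dx=+4,dy=-5->D; (5,6):dx=+8,dy=+6->C; (5,7):dx=+10,dy=-6->D
  (6,7):dx=+2,dy=-12->D
Step 2: C = 7, D = 14, total pairs = 21.
Step 3: tau = (C - D)/(n(n-1)/2) = (7 - 14)/21 = -0.333333.
Step 4: Exact two-sided p-value (enumerate n! = 5040 permutations of y under H0): p = 0.381349.
Step 5: alpha = 0.05. fail to reject H0.

tau_b = -0.3333 (C=7, D=14), p = 0.381349, fail to reject H0.


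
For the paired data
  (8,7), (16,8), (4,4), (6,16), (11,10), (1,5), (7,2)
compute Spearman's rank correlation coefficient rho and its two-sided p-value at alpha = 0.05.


Step 1: Rank x and y separately (midranks; no ties here).
rank(x): 8->5, 16->7, 4->2, 6->3, 11->6, 1->1, 7->4
rank(y): 7->4, 8->5, 4->2, 16->7, 10->6, 5->3, 2->1
Step 2: d_i = R_x(i) - R_y(i); compute d_i^2.
  (5-4)^2=1, (7-5)^2=4, (2-2)^2=0, (3-7)^2=16, (6-6)^2=0, (1-3)^2=4, (4-1)^2=9
sum(d^2) = 34.
Step 3: rho = 1 - 6*34 / (7*(7^2 - 1)) = 1 - 204/336 = 0.392857.
Step 4: Under H0, t = rho * sqrt((n-2)/(1-rho^2)) = 0.9553 ~ t(5).
Step 5: Two-sided p-value from the t-distribution with 5 df = 0.383317.
Step 6: alpha = 0.05. fail to reject H0.

rho = 0.3929, p = 0.383317, fail to reject H0 at alpha = 0.05.


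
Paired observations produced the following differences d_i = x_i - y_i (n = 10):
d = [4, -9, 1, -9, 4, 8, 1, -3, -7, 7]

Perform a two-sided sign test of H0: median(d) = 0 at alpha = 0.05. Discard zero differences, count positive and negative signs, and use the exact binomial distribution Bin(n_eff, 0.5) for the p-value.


Step 1: Discard zero differences. Original n = 10; n_eff = number of nonzero differences = 10.
Nonzero differences (with sign): +4, -9, +1, -9, +4, +8, +1, -3, -7, +7
Step 2: Count signs: positive = 6, negative = 4.
Step 3: Under H0: P(positive) = 0.5, so the number of positives S ~ Bin(10, 0.5).
Step 4: Two-sided exact p-value = sum of Bin(10,0.5) probabilities at or below the observed probability = 0.753906.
Step 5: alpha = 0.05. fail to reject H0.

n_eff = 10, pos = 6, neg = 4, p = 0.753906, fail to reject H0.
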